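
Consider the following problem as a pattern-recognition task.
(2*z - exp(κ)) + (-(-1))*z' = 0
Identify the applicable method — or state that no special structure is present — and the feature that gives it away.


Technique: a linear integrating factor — the unknown enters only to the first power against a nonzero forcing term — the integrating-factor template applies directly.


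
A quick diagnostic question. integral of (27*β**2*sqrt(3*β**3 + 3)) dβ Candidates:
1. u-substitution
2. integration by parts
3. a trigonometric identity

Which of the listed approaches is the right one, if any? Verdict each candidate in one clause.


Diagnosis: u-substitution — collected, the integrand has one factor that is, up to a constant, the derivative of an inner expression the rest depends on — substitute for that inner expression.
- u-substitution: applies; the problem has the shape this method handles.
- integration by parts: the non-polynomial partner is not one of the parts kernels — exp, sine, or cosine with a degree-1 argument, or a logarithm.
- a trigonometric identity — there is no trigonometric structure at all — the integrand carries no sine or cosine to rewrite.


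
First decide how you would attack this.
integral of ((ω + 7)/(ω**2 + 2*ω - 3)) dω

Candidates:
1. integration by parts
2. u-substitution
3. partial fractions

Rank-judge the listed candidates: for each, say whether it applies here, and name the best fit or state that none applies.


Best approach: partial fractions — the factorization of ω**2 + 2*ω - 3 is the whole battle; after it, each term is a table integral.
- integration by parts: there is no nonconstant-polynomial-times-kernel split with an exp, sine, cosine (degree-1 argument), or logarithm partner.
- u-substitution — no subexpression of the integrand pairs with its own derivative as a factor — individual terms may offer their own substitutions, but any change of variable covering the whole integral would have to be constructed from outside the expression.
- partial fractions — a fit — the right tool for this form.


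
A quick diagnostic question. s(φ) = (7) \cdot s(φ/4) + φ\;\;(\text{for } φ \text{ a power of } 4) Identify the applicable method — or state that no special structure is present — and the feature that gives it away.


Method: the master substitution — the argument shrinks by the factor 4, so measure the index on a logarithmic scale and the recursion becomes a shift.


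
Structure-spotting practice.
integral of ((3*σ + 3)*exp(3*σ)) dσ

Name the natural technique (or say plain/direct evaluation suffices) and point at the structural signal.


Best approach: integration by parts — a polynomial factor 3*σ + 3 multiplies exp(3*σ); differentiating 3*σ + 3 lowers its degree while exp(3*σ) integrates cleanly, so parts wins.


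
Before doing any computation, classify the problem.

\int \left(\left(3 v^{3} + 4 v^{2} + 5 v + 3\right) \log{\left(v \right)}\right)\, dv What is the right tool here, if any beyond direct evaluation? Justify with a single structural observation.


Diagnosis: integration by parts — with u = \log{\left(v \right)} the logarithm disappears after one differentiation, leaving a power-rule integral.


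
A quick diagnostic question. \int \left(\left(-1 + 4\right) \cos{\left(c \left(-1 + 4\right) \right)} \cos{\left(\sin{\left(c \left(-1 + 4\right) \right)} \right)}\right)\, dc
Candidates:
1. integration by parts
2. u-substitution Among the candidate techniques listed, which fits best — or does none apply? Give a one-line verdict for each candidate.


Method: u-substitution — collected, the integrand has one factor that is, up to a constant, the derivative of an inner expression the rest depends on — substitute for that inner expression.
- integration by parts — the nonconstant-polynomial-times-standard-kernel pattern (an exp, sine, cosine, or logarithm partner) is absent.
- u-substitution: applies; the problem has the shape this method handles.


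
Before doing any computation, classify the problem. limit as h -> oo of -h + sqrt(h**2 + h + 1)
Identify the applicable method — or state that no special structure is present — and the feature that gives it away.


Technique: conjugate multiplication — turning the difference into a conjugate-rationalized ratio makes the limit readable.


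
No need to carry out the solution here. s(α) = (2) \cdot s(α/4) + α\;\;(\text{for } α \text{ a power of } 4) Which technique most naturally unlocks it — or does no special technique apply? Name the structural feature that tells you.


Method: the master substitution — treat m = log base 4 of α as the new clock: one recursion step advances m by one while α scales by 4.


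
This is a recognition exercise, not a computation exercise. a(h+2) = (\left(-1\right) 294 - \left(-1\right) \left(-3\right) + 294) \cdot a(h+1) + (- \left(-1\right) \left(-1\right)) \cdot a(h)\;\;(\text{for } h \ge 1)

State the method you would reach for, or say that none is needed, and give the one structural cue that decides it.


Best approach: the characteristic-root method — shift-invariance with fixed coefficients calls for exponential trials; the characteristic polynomial finds every r^h.


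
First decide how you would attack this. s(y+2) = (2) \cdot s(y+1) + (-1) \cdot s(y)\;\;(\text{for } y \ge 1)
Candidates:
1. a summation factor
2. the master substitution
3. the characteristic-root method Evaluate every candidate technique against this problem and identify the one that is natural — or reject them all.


Technique: the characteristic-root method — constant coefficients and linearity mean the ansatz r^y reduces it to solving the characteristic polynomial.
- a summation factor: a summation factor telescopes one-step recursions; this one carries higher-order memory.
- the master substitution — with no divided-index recursive call, reindexing by powers of a base buys nothing.
- the characteristic-root method — a fit — the right tool for this form.


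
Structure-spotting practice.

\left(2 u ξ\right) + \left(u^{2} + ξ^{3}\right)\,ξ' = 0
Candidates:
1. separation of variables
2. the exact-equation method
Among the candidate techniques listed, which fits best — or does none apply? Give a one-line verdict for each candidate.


Verdict: the exact-equation method — d/dξ of 2 u ξ equals d/du of u^{2} + ξ^{3}: the form is a total differential of one potential — integrate it exactly.
- separation of variables: the two dependences are entangled, not a clean product of one-variable pieces.
- the exact-equation method — yes — fits the structure here.


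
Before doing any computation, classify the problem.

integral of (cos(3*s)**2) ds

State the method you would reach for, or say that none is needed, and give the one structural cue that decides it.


Verdict: a trigonometric identity — the even trigonometric power cos(3*s)**2 reduces by a double-angle identity before any integration is attempted.


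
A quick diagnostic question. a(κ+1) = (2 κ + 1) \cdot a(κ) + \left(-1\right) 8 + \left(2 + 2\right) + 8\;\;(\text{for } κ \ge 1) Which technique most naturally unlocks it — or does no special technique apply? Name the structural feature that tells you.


Technique: a summation factor — the coefficient 2 κ + 1 drifts with the index, so no fixed root exists; normalizing by the cumulative product telescopes it.


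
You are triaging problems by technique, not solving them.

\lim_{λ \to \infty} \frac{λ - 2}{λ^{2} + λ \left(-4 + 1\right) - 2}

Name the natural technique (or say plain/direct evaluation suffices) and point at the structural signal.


Best approach: dominant-term comparison — growth-rate triage: the leading powers of λ decide the limit, everything else is noise. Viewed as a single quotient this is an ∞/∞ form — an at-infinity application of l'Hôpital's rule would also resolve it; comparing leading growth reads the answer without differentiating.


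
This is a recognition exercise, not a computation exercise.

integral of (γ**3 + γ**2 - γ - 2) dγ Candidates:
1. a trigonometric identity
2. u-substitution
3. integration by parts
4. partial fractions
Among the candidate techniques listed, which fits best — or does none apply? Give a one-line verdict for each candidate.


Method: no special technique — scan for structure and find none: constant multiples of powers of γ, integrate directly.
- a trigonometric identity: no sine or cosine appears, so there is nothing for a trigonometric identity to act on.
- u-substitution: any workable substitution here is cosmetic — the integrand is already in directly integrable form.
- integration by parts — splitting off a factor buys nothing — the integrand integrates directly without parts.
- partial fractions: the expression is not a ratio of polynomials that decomposes further.


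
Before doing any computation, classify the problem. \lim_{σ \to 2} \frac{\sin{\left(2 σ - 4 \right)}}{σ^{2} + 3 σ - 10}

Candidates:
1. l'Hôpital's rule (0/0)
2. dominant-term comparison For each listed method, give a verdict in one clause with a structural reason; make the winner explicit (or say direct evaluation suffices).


Method: l'Hôpital's rule (0/0) — plug in 2: top and bottom both hit zero, so differentiate each and retry. A first-order expansion at the point is an equally standard path; the rule packages it.
- l'Hôpital's rule (0/0): applies; the problem has the shape this method handles.
- dominant-term comparison — this limit is not decided by comparing leading-term growth at infinity.


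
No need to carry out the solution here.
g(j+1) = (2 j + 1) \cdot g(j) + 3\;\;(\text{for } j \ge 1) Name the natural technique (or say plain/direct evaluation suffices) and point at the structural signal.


Best approach: a summation factor — normalize by the running product of 2 j + 1: the left side becomes a difference, and differences sum.


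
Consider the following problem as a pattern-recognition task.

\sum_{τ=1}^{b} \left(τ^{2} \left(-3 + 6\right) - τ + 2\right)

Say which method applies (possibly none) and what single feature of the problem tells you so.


Best approach: no special technique — nothing telescopes and nothing is geometric; polynomial terms in τ sum term by term.


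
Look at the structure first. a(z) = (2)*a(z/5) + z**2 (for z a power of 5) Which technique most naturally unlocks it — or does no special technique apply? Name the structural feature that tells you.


Best approach: the master substitution — the call at z/5 makes this multiplicative recursion; the master-style substitution converts it to additive.


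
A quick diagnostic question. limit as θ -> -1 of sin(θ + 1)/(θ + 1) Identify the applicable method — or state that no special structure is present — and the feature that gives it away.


Best approach: l'Hôpital's rule (0/0) — plug in -1: top and bottom both hit zero, so differentiate each and retry. Expanding numerator and denominator to first order gives the same value — the rule automates exactly that.


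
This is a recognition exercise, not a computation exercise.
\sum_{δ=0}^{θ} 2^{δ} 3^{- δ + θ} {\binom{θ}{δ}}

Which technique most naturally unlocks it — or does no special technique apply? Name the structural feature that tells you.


Method: the binomial theorem — the binomial coefficients weight matched powers of 2 and 3, which is exactly the expansion of a binomial power.


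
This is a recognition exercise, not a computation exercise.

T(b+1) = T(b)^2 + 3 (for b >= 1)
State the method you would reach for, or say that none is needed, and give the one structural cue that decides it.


Verdict: no special technique — the unknown enters the rule nonlinearly, not as a weighted sum — no linear method is even well-posed.


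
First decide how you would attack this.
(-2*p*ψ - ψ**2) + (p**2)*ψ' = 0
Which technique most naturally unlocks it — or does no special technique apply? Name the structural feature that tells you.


Technique: the homogeneous substitution — the slope is degree-zero homogeneous: the ratio substitution v = ψ/p collapses it. Rearranged, this also fits the Bernoulli template directly; the homogeneous substitution reads the structure without the rearrangement.


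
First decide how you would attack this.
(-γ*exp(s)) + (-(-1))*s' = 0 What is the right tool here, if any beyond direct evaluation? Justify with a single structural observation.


Technique: separation of variables — solved for the derivative, the right side factors as γ times exp(s) — all γ-dependence separates from all s-dependence.


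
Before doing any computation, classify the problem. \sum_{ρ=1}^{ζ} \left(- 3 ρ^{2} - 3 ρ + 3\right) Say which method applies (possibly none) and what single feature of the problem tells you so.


Method: no special technique — with only polynomial terms in ρ present, the classical sum-of-powers identities are all you need.


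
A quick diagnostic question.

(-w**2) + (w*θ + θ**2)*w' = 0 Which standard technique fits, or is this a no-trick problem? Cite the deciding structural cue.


Verdict: the homogeneous substitution — the slope is degree-zero homogeneous: the ratio substitution v = w/θ collapses it. With the right rearrangement (exchanging the roles of the variables where needed), this also fits a Bernoulli template; the homogeneous substitution reads the structure directly.


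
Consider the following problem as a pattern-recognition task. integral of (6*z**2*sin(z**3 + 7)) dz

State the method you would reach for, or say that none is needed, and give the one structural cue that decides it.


Verdict: u-substitution — gathered as a product, the integrand carries the factor 6*z**2 — up to a constant, the derivative of the inner expression z**3 + 7 — so u = z**3 + 7 collapses the integral.


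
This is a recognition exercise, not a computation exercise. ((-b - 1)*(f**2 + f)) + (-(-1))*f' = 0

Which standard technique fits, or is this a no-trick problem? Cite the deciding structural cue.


Method: separation of variables — one side of the product carries the independent variable, the other the unknown — the textbook separation shape. This doubles as a Bernoulli equation in the unknown as written; dividing and integrating works on it directly.


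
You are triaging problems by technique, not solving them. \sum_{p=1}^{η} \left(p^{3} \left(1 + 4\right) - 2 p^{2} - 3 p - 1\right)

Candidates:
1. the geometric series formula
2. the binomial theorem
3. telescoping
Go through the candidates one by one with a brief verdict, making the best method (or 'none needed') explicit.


Best approach: no special technique — this is bookkeeping, not technique: standard formulas for sums of constant-multiple powers of p apply termwise.
- the geometric series formula: consecutive terms are not related by a fixed multiplier.
- the binomial theorem — the terms lack the binomial-coefficient-weighted complementary-power pattern of an expansion.
- telescoping — the summand is not presented as a shifted difference — a telescoping rewrite may exist, but the displayed structure does not offer one.


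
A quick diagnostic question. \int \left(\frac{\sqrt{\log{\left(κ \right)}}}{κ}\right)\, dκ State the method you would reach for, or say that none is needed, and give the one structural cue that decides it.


Diagnosis: u-substitution — read it as f(\log{\left(κ \right)}) times a constant multiple of d(\log{\left(κ \right)}): one substitution, u = \log{\left(κ \right)}, finishes it.


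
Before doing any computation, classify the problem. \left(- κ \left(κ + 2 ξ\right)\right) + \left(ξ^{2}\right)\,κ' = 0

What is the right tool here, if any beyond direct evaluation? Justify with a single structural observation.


Diagnosis: the homogeneous substitution — the slope is degree-zero homogeneous: the ratio substitution v = κ/ξ collapses it. Rearranged, this also fits the Bernoulli template directly; the homogeneous substitution reads the structure without the rearrangement.


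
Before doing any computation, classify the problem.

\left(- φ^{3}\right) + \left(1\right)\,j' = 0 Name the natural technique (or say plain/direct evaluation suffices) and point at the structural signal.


Diagnosis: no special technique — solved for the derivative, no j appears — this is antidifferentiation in φ wearing ODE clothing.


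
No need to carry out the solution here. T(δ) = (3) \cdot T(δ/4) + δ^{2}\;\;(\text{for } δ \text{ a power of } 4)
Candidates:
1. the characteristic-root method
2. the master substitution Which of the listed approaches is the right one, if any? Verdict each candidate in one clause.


Method: the master substitution — treat m = log base 4 of δ as the new clock: one recursion step advances m by one while δ scales by 4.
- the characteristic-root method: a divided-index call is not the fixed-shift linear shape that characteristic roots solve.
- the master substitution: yes, a natural case for it.


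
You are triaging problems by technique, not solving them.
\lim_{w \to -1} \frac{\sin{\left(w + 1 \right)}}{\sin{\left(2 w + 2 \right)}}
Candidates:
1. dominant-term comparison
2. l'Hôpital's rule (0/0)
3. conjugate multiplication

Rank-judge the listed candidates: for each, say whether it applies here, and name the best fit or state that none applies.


Technique: l'Hôpital's rule (0/0) — numerator and denominator both vanish at -1 — a genuine 0/0 form, which is exactly when l'Hôpital applies. Expanding numerator and denominator to first order gives the same value — the rule automates exactly that.
- dominant-term comparison: this limit is not decided by comparing polynomial growth at infinity.
- l'Hôpital's rule (0/0) — a fit — the right tool for this form.
- conjugate multiplication — no divergent radical difference is present for a conjugate pair to cancel.


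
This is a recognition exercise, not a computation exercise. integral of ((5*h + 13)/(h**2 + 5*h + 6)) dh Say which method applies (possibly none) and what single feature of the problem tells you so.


Method: partial fractions — the factorization of h**2 + 5*h + 6 is the whole battle; after it, each term is a table integral.


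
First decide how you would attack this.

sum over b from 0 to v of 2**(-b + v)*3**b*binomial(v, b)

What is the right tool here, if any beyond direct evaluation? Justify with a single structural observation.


Diagnosis: the binomial theorem — binomial(v, b) weighting matched powers of 3 and 2 is the expanded form of (3 + 2)^v — fold it back up.


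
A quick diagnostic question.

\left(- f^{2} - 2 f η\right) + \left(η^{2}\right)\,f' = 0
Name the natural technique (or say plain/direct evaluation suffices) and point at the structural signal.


Technique: the homogeneous substitution — the slope is degree-zero homogeneous: the ratio substitution v = f/η collapses it. A Bernoulli rewrite works here as the equation stands — the homogeneous substitution is the more immediate reading.


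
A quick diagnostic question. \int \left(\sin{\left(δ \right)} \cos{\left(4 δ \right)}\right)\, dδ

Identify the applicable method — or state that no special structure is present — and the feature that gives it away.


Method: a trigonometric identity — two sinusoids at different rates multiply in \sin{\left(δ \right)} \cos{\left(4 δ \right)}; the product-to-sum identity uncouples them.


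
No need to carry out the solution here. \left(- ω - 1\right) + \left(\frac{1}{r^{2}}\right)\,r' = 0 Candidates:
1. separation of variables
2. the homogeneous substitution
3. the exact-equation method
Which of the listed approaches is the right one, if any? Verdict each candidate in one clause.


Verdict: separation of variables — all dependence on the two variables factors apart, the defining separable shape.
- separation of variables — yes, a natural case for it.
- the homogeneous substitution: the ratio substitution does not collapse this equation.
- the exact-equation method — the cross-partial test holds only vacuously — each coefficient lives in its own variable, so the exactness machinery reads no structure the split form does not already show.


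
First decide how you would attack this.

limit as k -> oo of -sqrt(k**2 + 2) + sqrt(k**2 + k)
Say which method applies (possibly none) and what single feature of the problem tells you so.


Verdict: conjugate multiplication — sqrt(k**2 + k) and sqrt(k**2 + 2) both blow up, but their difference is tame once the conjugate rationalizes it.


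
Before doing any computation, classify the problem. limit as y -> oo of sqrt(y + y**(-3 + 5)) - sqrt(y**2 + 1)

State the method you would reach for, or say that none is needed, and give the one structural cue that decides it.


Technique: conjugate multiplication — an infinity-minus-infinity difference with a surviving radical — multiply by the conjugate to cancel the divergence.


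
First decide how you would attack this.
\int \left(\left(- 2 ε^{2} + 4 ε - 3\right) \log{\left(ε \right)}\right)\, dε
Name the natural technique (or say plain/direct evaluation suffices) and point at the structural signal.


Method: integration by parts — logs resist antidifferentiation but differentiate beautifully; pair \log{\left(ε \right)} with the polynomial - 2 ε^{2} + 4 ε - 3 via parts.


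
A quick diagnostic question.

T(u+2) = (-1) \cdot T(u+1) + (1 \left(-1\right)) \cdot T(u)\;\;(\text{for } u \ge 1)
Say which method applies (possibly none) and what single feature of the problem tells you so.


Verdict: the characteristic-root method — the recurrence treats every index alike (constant coefficients, no forcing) — precisely the regime where r^u trials close it.


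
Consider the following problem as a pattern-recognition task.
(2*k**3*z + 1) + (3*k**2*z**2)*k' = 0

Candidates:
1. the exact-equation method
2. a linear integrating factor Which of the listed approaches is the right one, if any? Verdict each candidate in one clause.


Method: the exact-equation method — 2*k**3*z + 1 and 3*k**2*z**2 pass the exactness check on the nose, so no integrating factor in z or k is needed at all.
- the exact-equation method — yes — fits the structure here.
- a linear integrating factor — a nonlinear term in the unknown puts this outside the integrating-factor template.


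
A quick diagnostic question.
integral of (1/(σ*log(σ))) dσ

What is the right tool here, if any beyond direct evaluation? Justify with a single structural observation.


Verdict: u-substitution — collected, the integrand has one factor that is, up to a constant, the derivative of an inner expression the rest depends on — substitute for that inner expression.


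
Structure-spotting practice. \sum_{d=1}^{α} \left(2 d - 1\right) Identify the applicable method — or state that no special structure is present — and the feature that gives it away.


Diagnosis: no special technique — constant-multiple powers of d with no cancellation partners and no common ratio — use the standard power-sum formulas.


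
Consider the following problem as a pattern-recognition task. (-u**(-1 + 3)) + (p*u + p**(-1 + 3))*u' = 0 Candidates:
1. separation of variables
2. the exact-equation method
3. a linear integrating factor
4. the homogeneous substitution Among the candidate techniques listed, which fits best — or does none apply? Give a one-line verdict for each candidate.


Verdict: the homogeneous substitution — the slope is degree-zero homogeneous: the ratio substitution v = u/p collapses it. Suitably rearranged — at times with the variables' roles exchanged — this doubles as a Bernoulli equation; the homogeneous reading needs no such setup.
- separation of variables: the two dependences do not factor apart.
- the exact-equation method — the mixed-partials test fails on this split — it is not an exact differential as presented.
- a linear integrating factor: a nonlinear term in the unknown puts this outside the integrating-factor template.
- the homogeneous substitution — a fit — the right tool for this form.


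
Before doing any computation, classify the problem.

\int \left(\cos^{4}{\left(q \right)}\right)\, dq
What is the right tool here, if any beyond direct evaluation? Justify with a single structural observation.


Verdict: a trigonometric identity — \cos^{4}{\left(q \right)} is the textbook power-reduction case — identities first, antiderivatives second.


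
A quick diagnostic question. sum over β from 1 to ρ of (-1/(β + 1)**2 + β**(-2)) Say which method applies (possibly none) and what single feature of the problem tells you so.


Diagnosis: telescoping — difference-of-shifts structure (each term adds β**(-2), then subtracts its one-index-advanced value, which the following term adds back) leaves only the first and last pieces standing.


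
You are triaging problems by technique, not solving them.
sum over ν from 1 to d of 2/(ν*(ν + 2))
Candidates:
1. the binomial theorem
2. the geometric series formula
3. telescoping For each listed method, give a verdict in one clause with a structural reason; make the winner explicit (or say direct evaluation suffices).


Diagnosis: telescoping — one partial-fraction pass turns 2/(ν*(ν + 2)) into a shifted difference, and shifted differences telescope.
- the binomial theorem — there is no pair of bases whose matched powers would reassemble into a single binomial power.
- the geometric series formula — the term-to-term ratio drifts with the index — the one thing the geometric formula cannot absorb.
- telescoping: yes, a natural case for it.


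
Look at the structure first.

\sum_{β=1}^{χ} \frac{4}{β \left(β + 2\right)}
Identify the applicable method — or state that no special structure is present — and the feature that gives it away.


Method: telescoping — split \frac{4}{β \left(β + 2\right)} by partial fractions and the pieces are one function at shifted arguments — interior terms cancel.


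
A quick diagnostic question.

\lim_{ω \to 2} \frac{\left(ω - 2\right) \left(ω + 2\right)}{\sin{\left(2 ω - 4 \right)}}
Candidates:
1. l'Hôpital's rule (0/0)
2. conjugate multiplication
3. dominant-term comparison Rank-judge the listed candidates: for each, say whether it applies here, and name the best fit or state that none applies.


Best approach: l'Hôpital's rule (0/0) — numerator and denominator both vanish at 2 — a genuine 0/0 form, which is exactly when l'Hôpital applies. One could equally expand both pieces locally and compare leading terms; the rule does that in one stroke.
- l'Hôpital's rule (0/0): applicable, and directly so.
- conjugate multiplication — no divergent radical difference is present for a conjugate pair to cancel.
- dominant-term comparison — this limit is not decided by comparing leading-term growth at infinity.


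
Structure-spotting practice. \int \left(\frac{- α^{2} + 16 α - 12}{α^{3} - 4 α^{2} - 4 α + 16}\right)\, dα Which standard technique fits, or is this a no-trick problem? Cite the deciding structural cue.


Method: partial fractions — the integrand is a proper rational function and its denominator α^{3} - 4 α^{2} - 4 α + 16 factors into distinct pieces, so it splits into simple fractions.


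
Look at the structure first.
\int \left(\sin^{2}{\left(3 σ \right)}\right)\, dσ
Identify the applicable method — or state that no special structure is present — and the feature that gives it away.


Method: a trigonometric identity — the exponent on \sin^{2}{\left(3 σ \right)} is even — the power-reduction identity is the standard preprocessing step.


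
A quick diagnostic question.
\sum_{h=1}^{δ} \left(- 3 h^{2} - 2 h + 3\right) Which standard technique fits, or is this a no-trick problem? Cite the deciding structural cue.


Best approach: no special technique — this is bookkeeping, not technique: standard formulas for sums of constant-multiple powers of h apply termwise.


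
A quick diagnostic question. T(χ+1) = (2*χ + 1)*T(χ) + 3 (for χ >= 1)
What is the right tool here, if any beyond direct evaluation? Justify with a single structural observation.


Verdict: a summation factor — one step of memory with a weight 2*χ + 1 that changes as the index grows — the summation-factor construction is built for this.


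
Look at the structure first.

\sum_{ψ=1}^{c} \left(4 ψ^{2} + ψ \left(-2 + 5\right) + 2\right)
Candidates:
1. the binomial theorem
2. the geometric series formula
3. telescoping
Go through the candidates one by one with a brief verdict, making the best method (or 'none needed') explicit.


Best approach: no special technique — nothing telescopes and nothing is geometric; polynomial terms in ψ sum term by term.
- the binomial theorem — there is no pair of bases whose matched powers would reassemble into a single binomial power.
- the geometric series formula — the term-to-term ratio drifts with the index — the one thing the geometric formula cannot absorb.
- telescoping: the summand is not presented as a shifted difference — a telescoping rewrite may exist, but the displayed structure does not offer one.


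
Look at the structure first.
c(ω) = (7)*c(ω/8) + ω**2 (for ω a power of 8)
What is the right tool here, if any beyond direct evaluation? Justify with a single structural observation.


Method: the master substitution — treat m = log base 8 of ω as the new clock: one recursion step advances m by one while ω scales by 8.


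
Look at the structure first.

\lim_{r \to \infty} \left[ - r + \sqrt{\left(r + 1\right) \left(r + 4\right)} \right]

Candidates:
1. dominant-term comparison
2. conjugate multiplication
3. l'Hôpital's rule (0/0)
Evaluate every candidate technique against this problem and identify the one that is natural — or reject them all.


Verdict: conjugate multiplication — two divergent pieces with a minus sign between them and a radical in the mix: rationalize \sqrt{\left(r + 1\right) \left(r + 4\right)} - r before any limit law applies.
- dominant-term comparison — no ranking of term growth rates resolves the limit here.
- conjugate multiplication: yes — fits the structure here.
- l'Hôpital's rule (0/0): substitution produces ∞ − ∞ rather than a vanishing quotient; the rule needs a 0/0 ratio to act on.


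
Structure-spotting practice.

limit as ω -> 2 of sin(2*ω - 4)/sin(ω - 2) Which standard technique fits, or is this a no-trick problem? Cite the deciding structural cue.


Best approach: l'Hôpital's rule (0/0) — substituting 2 gives 0 over 0; differentiate top and bottom once and re-evaluate. Expanding numerator and denominator to first order gives the same value — the rule automates exactly that.


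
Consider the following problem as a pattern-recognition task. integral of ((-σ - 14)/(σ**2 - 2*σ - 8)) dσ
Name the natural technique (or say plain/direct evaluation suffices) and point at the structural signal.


Verdict: partial fractions — the bottom, σ**2 - 2*σ - 8, comes apart into simple factors, and a proper rational function over split factors decomposes.


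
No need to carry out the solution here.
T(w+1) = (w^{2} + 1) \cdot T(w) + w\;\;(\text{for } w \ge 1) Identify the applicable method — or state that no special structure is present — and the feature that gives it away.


Diagnosis: a summation factor — with the index-dependent coefficient w^{2} + 1, dividing by the cumulative product turns the left side into a pure difference.


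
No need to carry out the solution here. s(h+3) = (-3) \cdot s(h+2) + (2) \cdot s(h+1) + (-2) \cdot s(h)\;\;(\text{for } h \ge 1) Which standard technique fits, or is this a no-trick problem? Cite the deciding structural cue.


Method: the characteristic-root method — this is the constant-coefficient homogeneous case — the whole solution in h reduces to a polynomial's roots.


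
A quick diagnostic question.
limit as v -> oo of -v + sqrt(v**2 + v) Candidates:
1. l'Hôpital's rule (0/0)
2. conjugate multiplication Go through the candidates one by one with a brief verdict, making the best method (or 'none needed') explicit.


Method: conjugate multiplication — turning the difference into a conjugate-rationalized ratio makes the limit readable.
- l'Hôpital's rule (0/0) — the expression is a difference driving to ∞ − ∞, not a 0/0 quotient — there is no ratio for the rule to differentiate.
- conjugate multiplication — applies; the problem has the shape this method handles.


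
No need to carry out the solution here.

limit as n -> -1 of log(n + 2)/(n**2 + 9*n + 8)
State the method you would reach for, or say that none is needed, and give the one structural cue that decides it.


Best approach: l'Hôpital's rule (0/0) — numerator and denominator both vanish at -1 — a genuine 0/0 form, which is exactly when l'Hôpital applies. A first-order expansion at the point is an equally standard path; the rule packages it.


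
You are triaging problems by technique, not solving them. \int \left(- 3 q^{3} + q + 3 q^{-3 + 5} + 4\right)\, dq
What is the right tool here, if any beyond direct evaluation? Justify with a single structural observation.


Verdict: no special technique — the integrand is a sum of constant multiples of powers of q — integrate term by term.


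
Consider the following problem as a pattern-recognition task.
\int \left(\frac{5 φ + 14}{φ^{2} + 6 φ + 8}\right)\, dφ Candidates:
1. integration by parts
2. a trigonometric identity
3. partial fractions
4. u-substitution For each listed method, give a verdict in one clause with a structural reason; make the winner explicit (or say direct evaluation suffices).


Verdict: partial fractions — a proper rational integrand over the factorable φ^{2} + 6 φ + 8: partial fractions reduce it to elementary pieces.
- integration by parts: the integrand does not split as a nonconstant polynomial times an exp, sine, cosine of a linear argument, or logarithm — no polynomial-kernel parts product to differentiate one side of.
- a trigonometric identity — no sine or cosine appears, so there is nothing for a trigonometric identity to act on.
- partial fractions — yes — fits the structure here.
- u-substitution — no subexpression of the integrand serves as a whole-integral substitution inner — individual terms may offer their own, but none carries its derivative as a factor of the full integrand; a working change of variable would have to be constructed from outside the expression.


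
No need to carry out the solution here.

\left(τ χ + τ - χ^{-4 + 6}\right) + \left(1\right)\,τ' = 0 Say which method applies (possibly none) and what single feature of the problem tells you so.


Best approach: a linear integrating factor — the unknown enters only to the first power against a nonzero forcing term — the integrating-factor template applies directly.


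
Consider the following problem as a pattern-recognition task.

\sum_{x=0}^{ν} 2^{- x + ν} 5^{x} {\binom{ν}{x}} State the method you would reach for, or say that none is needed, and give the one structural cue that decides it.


Verdict: the binomial theorem — terms weighting {\binom{ν}{x}} against matched powers of 5 and 2 reassemble into (5 + 2)^ν by the binomial theorem.


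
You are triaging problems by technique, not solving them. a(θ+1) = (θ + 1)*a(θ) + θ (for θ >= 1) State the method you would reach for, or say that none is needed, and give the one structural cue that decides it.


Technique: a summation factor — an index-dependent multiplier θ + 1 rules out characteristic roots; a summation factor converts it to a pure difference.


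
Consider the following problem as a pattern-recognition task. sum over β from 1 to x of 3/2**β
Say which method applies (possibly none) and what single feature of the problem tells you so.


Best approach: the geometric series formula — consecutive terms stand in a fixed index-free ratio — the geometric sum formula closes it.


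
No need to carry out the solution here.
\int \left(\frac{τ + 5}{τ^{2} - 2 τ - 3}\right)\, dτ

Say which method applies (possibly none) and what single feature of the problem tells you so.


Verdict: partial fractions — the integrand is a proper rational function and its denominator τ^{2} - 2 τ - 3 factors into distinct pieces, so it splits into simple fractions.


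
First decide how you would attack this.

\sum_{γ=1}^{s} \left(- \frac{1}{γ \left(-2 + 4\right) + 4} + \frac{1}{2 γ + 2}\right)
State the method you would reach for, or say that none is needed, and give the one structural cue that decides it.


Method: telescoping — this sum is a zipper: each term contributes \frac{1}{2 γ + 2} and removes the next index's value, which the following term puts back, closing term by term.


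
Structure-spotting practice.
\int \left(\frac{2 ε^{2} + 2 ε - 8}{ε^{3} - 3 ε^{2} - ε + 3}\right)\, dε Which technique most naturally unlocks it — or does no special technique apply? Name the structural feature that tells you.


Diagnosis: partial fractions — break ε^{3} - 3 ε^{2} - ε + 3 into its roots and the integral splits into logarithm-sized bites.


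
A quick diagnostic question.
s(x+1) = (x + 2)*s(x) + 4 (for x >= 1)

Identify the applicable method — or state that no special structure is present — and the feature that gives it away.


Technique: a summation factor — first-order linear but the coefficient x + 2 moves with the index — divide by the cumulative product and telescope.


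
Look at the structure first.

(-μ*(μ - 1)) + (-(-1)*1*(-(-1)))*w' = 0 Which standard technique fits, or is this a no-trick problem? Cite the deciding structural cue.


Technique: no special technique — with w absent the equation is not coupled at all: direct integration in μ.


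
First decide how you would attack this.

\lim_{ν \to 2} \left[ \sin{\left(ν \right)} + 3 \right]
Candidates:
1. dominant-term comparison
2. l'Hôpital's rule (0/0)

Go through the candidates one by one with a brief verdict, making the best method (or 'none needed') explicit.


Method: no special technique — nothing blocks direct substitution at 2: plug in and finish.
- dominant-term comparison — leading-power comparison does not apply to this form.
- l'Hôpital's rule (0/0) — evaluation at the point is determinate, so the rule has nothing to repair.


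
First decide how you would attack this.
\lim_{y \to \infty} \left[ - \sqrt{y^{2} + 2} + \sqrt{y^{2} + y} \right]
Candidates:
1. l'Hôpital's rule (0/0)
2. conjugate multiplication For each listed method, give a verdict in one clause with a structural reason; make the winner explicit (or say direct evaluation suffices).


Best approach: conjugate multiplication — the ∞ − ∞ radical form is the exact trigger for the conjugate maneuver.
- l'Hôpital's rule (0/0) — the expression is a difference driving to ∞ − ∞, not a 0/0 quotient — there is no ratio for the rule to differentiate.
- conjugate multiplication: a fit — the right tool for this form.


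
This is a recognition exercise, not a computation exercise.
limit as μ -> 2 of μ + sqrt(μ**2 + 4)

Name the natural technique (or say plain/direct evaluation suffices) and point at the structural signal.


Best approach: no special technique — nothing blocks direct substitution at 2: plug in and finish.


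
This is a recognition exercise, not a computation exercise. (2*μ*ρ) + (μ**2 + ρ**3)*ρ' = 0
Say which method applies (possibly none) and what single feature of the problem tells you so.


Method: the exact-equation method — d/dρ of 2*μ*ρ equals d/dμ of μ**2 + ρ**3: the form is a total differential of one potential — integrate it exactly.


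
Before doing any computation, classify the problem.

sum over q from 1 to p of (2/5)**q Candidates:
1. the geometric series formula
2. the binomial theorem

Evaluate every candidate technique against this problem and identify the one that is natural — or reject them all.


Method: the geometric series formula — each summand is the previous one scaled by 2/5; that constant multiplier is itself the geometric structure.
- the geometric series formula: applies; the problem has the shape this method handles.
- the binomial theorem — the summand does not match any term pattern of an expanded binomial power.
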